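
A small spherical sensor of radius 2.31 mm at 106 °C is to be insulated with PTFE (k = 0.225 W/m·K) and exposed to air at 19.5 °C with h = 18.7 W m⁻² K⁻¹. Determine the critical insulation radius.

r_cr = 2.41 cm

For a sphere, r_cr = 2k_ins/h = 2·0.225/18.7 = 0.0241 m = 2.41 cm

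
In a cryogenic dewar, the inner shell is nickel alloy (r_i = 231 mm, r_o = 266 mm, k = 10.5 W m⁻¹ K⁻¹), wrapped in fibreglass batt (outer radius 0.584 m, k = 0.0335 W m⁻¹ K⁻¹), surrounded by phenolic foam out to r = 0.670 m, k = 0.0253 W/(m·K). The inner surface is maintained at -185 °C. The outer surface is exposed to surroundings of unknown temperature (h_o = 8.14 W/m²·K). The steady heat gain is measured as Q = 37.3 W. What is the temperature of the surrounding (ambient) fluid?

T_out = 23.1 °C

Series resistances:
  R_nickel alloy = (1/0.231 − 1/0.266)/(4πk) = 0.5696/(4π·10.5) = 0.004317 K/W
  R_fibreglass batt = (1/0.266 − 1/0.584)/(4πk) = 2.047/(4π·0.0335) = 4.863 K/W
  R_phenolic foam = (1/0.584 − 1/0.670)/(4πk) = 0.2198/(4π·0.0253) = 0.6913 K/W
  R_conv,out = 1/(4πr²h) = 1/(4π·0.670²·8.14) = 0.02178 K/W
ΣR = 5.580 K/W
ΔT = Q·ΣR = 37.3 × 5.580 = 208.1 K
Heat flows inward, so T_out = T_in + ΔT = -185 + 208.1 = 23.1 °C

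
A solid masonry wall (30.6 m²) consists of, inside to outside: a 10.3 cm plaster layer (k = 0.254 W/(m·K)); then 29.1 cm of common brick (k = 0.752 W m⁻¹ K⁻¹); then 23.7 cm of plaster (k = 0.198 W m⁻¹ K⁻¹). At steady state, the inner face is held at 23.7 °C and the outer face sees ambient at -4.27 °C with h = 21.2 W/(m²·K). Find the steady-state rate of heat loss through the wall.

Q = 420 W

Series thermal resistances, inner to outer:
  R_plaster = L/(kA) = 0.103/(0.254·30.6) = 0.01325 K/W
  R_common brick = L/(kA) = 0.291/(0.752·30.6) = 0.01265 K/W
  R_plaster = L/(kA) = 0.237/(0.198·30.6) = 0.03912 K/W
  R_conv,out = 1/(hA) = 1/(21.2·30.6) = 0.001541 K/W
ΣR = 0.01325 + 0.01265 + 0.03912 + 0.001541 = 0.06656 K/W
Q = ΔT/ΣR = (23.7 °C − -4.27 °C)/0.06656 = 420 W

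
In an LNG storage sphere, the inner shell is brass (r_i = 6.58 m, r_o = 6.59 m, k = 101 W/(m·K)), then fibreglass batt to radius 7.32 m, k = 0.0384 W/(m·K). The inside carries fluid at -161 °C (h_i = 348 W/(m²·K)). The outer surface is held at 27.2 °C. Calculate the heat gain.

Q = 6.00 kW

Resistance network (inner→outer):
  R_conv,in = 1/(4πr²h) = 1/(4π·6.58²·348) = 5.282×10^-6 K/W
  R_brass = (1/6.58 − 1/6.59)/(4πk) = 2.306×10^-4/(4π·101) = 1.817×10^-7 K/W
  R_fibreglass batt = (1/6.59 − 1/7.32)/(4πk) = 0.01513/(4π·0.0384) = 0.03136 K/W
ΣR = 5.282×10^-6 + 1.817×10^-7 + 0.03136 = 0.03137 K/W
Q = ΔT/ΣR = (-161 °C − 27.2 °C)/0.03137 = -6000 W
(Negative Q ⇒ heat flows inward; heat gain = 6000 W.)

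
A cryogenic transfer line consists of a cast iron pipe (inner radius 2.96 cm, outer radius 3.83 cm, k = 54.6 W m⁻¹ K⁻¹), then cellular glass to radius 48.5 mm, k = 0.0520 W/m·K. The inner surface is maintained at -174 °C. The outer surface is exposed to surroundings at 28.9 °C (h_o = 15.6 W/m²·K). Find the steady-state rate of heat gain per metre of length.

Series thermal resistances, inner to outer:
  R'_cast iron = ln(0.0383/0.0296)/(2πk) = 0.2577/(2π·54.6) = 7.511×10^-4 m·K/W
  R'_cellular glass = ln(0.0485/0.0383)/(2πk) = 0.2361/(2π·0.0520) = 0.7227 m·K/W
  R'_conv,out = 1/(2πr h) = 1/(2π·0.0485·15.6) = 0.2104 m·K/W
ΣR = 7.511×10^-4 + 0.7227 + 0.2104 = 0.9339 m·K/W
Q' = ΔT/ΣR = (-174 °C − 28.9 °C)/0.9339 = -217 W/m
(Negative Q' ⇒ heat flows inward; heat gain = 217 W/m.)

Q' = 217 W/m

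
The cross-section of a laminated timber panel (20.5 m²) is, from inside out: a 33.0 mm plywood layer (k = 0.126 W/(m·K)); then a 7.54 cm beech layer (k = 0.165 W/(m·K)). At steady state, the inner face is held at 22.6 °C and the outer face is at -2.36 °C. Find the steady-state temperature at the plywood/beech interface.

T = 13.5 °C

Treat each layer as a resistance in series:
  R_plywood = L/(kA) = 0.0330/(0.126·20.5) = 0.01278 K/W
  R_beech = L/(kA) = 0.0754/(0.165·20.5) = 0.02229 K/W
ΣR = 0.01278 + 0.02229 = 0.03507 K/W
Q = ΔT/ΣR = (22.6 °C − -2.36 °C)/0.03507 = 711.7 W
From the inner boundary to the plywood/beech interface, ΣR_partial = 0.01278 K/W.
T_interface = T_in − Q·ΣR_partial = 22.6 °C − (711.7)(0.01278) = 13.5 °C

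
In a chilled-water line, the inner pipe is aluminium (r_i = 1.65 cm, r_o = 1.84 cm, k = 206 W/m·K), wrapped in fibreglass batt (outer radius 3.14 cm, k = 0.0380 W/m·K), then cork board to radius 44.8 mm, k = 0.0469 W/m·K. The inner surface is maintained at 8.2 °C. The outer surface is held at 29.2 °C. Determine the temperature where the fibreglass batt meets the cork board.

Series thermal resistances, inner to outer:
  R'_aluminium = ln(0.0184/0.0165)/(2πk) = 0.1090/(2π·206) = 8.421×10^-5 m·K/W
  R'_fibreglass batt = ln(0.0314/0.0184)/(2πk) = 0.5345/(2π·0.0380) = 2.238 m·K/W
  R'_cork board = ln(0.0448/0.0314)/(2πk) = 0.3554/(2π·0.0469) = 1.206 m·K/W
ΣR = 8.421×10^-5 + 2.238 + 1.206 = 3.444 m·K/W
Q' = ΔT/ΣR = (8.2 °C − 29.2 °C)/3.444 = -6.098 W/m
From the inner boundary to the fibreglass batt/cork board interface, ΣR_partial = 2.238 m·K/W.
T_interface = T_in − Q'·ΣR_partial = 8.2 °C − (-6.098)(2.238) = 21.8 °C

T = 21.8 °C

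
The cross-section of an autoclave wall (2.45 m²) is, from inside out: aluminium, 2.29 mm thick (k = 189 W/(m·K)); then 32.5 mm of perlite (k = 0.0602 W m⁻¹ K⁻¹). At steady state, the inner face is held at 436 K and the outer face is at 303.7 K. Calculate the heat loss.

Treat each layer as a resistance in series:
  R_aluminium = L/(kA) = 0.00229/(189·2.45) = 4.945×10^-6 K/W
  R_perlite = L/(kA) = 0.0325/(0.0602·2.45) = 0.2204 K/W
ΣR = 4.945×10^-6 + 0.2204 = 0.2204 K/W
Q = ΔT/ΣR = (436 K − 303.7 K)/0.2204 = 600 W

Q = 600 W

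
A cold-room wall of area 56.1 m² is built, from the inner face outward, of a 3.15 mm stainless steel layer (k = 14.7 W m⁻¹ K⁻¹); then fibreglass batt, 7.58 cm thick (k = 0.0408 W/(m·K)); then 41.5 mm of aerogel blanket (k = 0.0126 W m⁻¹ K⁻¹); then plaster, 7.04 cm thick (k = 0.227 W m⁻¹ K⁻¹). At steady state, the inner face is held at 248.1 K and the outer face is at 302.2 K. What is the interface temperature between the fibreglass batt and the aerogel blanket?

T = 266.50 K

Series thermal resistances, inner to outer:
  R_stainless steel = L/(kA) = 0.00315/(14.7·56.1) = 3.820×10^-6 K/W
  R_fibreglass batt = L/(kA) = 0.0758/(0.0408·56.1) = 0.03312 K/W
  R_aerogel blanket = L/(kA) = 0.0415/(0.0126·56.1) = 0.05871 K/W
  R_plaster = L/(kA) = 0.0704/(0.227·56.1) = 0.005528 K/W
ΣR = 3.820×10^-6 + 0.03312 + 0.05871 + 0.005528 = 0.09736 K/W
Q = ΔT/ΣR = (248.1 K − 302.2 K)/0.09736 = -555.7 W
From the inner boundary to the fibreglass batt/aerogel blanket interface, ΣR_partial = 0.03312 K/W.
T_interface = T_in − Q·ΣR_partial = 248.1 K − (-555.7)(0.03312) = 266.50 K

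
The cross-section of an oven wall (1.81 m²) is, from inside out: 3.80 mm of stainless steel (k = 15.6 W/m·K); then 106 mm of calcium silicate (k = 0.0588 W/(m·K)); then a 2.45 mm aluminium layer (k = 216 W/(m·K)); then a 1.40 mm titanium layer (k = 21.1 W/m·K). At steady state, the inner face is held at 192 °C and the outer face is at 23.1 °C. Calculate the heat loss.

Q = 170 W

Resistance network (inner→outer):
  R_stainless steel = L/(kA) = 0.00380/(15.6·1.81) = 1.346×10^-4 K/W
  R_calcium silicate = L/(kA) = 0.106/(0.0588·1.81) = 0.9960 K/W
  R_aluminium = L/(kA) = 0.00245/(216·1.81) = 6.267×10^-6 K/W
  R_titanium = L/(kA) = 0.00140/(21.1·1.81) = 3.666×10^-5 K/W
ΣR = 1.346×10^-4 + 0.9960 + 6.267×10^-6 + 3.666×10^-5 = 0.9962 K/W
Q = ΔT/ΣR = (192 °C − 23.1 °C)/0.9962 = 170 W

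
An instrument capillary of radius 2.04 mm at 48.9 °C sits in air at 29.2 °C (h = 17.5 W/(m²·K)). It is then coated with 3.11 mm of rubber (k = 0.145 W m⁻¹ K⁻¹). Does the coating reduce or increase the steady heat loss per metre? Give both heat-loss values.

Critical radius for a cylinder: r_cr = k/h = 0.00829 m = 0.829 cm.
Outer radius after coating: r₂ = 0.00204 + 0.00311 = 0.00515 m.
Since r₁ < r_cr and r₂ ≤ r_cr, the coating moves toward the maximum at r_cr — heat loss rises.
Bare: R = 1/(2πr₁h) = 4.458 m·K/W; Q = 19.7/4.458 = 4.42 W/m.
Coated: R = R_cond + R_conv = 2.782 m·K/W; Q = 19.7/2.782 = 7.08 W/m.

increases: 4.42 → 7.08 W/m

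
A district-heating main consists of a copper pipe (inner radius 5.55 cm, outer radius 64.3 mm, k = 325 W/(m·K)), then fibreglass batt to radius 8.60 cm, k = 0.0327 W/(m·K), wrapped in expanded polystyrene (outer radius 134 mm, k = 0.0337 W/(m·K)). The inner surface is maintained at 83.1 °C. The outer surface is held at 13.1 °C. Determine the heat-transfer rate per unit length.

Q' = 19.9 W/m

Series thermal resistances, inner to outer:
  R'_copper = ln(0.0643/0.0555)/(2πk) = 0.1472/(2π·325) = 7.207×10^-5 m·K/W
  R'_fibreglass batt = ln(0.0860/0.0643)/(2πk) = 0.2908/(2π·0.0327) = 1.415 m·K/W
  R'_expanded polystyrene = ln(0.134/0.0860)/(2πk) = 0.4435/(2π·0.0337) = 2.094 m·K/W
ΣR = 7.207×10^-5 + 1.415 + 2.094 = 3.509 m·K/W
Q' = ΔT/ΣR = (83.1 °C − 13.1 °C)/3.509 = 19.9 W/m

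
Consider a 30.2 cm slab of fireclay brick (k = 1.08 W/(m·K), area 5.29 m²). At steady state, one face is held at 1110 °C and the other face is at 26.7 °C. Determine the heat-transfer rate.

Q = kA·ΔT/L = 1.08 × 5.29 × |1110 °C − 26.7 °C| / 0.302 = 20500 W

Q = 20.5 kW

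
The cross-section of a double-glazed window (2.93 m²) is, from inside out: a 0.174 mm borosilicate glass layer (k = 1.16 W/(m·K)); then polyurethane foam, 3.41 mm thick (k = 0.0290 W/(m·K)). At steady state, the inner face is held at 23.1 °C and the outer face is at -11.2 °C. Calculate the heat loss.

Treat each layer as a resistance in series:
  R_borosilicate glass = L/(kA) = 1.74×10^-4/(1.16·2.93) = 5.119×10^-5 K/W
  R_polyurethane foam = L/(kA) = 0.00341/(0.0290·2.93) = 0.04013 K/W
ΣR = 5.119×10^-5 + 0.04013 = 0.04018 K/W
Q = ΔT/ΣR = (23.1 °C − -11.2 °C)/0.04018 = 854 W

Q = 854 W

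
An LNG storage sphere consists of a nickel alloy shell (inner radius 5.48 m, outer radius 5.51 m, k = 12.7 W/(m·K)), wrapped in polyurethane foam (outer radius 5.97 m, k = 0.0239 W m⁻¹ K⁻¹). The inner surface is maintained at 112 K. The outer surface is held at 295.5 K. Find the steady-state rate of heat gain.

Series thermal resistances, inner to outer:
  R_nickel alloy = (1/5.48 − 1/5.51)/(4πk) = 9.935×10^-4/(4π·12.7) = 6.226×10^-6 K/W
  R_polyurethane foam = (1/5.51 − 1/5.97)/(4πk) = 0.01398/(4π·0.0239) = 0.04656 K/W
ΣR = 6.226×10^-6 + 0.04656 = 0.04657 K/W
Q = ΔT/ΣR = (112 K − 295.5 K)/0.04657 = -3940 W
(Negative Q ⇒ heat flows inward; heat gain = 3940 W.)

Q = 3.94 kW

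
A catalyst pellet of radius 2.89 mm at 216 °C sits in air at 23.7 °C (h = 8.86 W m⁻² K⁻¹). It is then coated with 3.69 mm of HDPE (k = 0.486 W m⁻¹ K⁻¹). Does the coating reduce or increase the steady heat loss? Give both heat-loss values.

increases: 0.179 → 0.804 W

Critical radius for a sphere: r_cr = 2k/h = 0.110 m = 11.0 cm.
Outer radius after coating: r₂ = 0.00289 + 0.00369 = 0.00658 m.
Since r₁ < r_cr and r₂ ≤ r_cr, the coating moves toward the maximum at r_cr — heat loss rises.
Bare: R = 1/(4πr₁²h) = 1075 K/W; Q = 192.3/1075 = 0.179 W.
Coated: R = R_cond + R_conv = 239.2 K/W; Q = 192.3/239.2 = 0.804 W.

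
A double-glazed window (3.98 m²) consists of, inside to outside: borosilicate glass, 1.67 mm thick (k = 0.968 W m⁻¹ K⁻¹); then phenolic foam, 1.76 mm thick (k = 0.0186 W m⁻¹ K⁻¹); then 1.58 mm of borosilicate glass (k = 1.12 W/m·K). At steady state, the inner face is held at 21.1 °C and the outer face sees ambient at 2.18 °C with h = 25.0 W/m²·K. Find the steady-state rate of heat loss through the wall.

Treat each layer as a resistance in series:
  R_borosilicate glass = L/(kA) = 0.00167/(0.968·3.98) = 4.335×10^-4 K/W
  R_phenolic foam = L/(kA) = 0.00176/(0.0186·3.98) = 0.02377 K/W
  R_borosilicate glass = L/(kA) = 0.00158/(1.12·3.98) = 3.545×10^-4 K/W
  R_conv,out = 1/(hA) = 1/(25.0·3.98) = 0.01005 K/W
ΣR = 4.335×10^-4 + 0.02377 + 3.545×10^-4 + 0.01005 = 0.03461 K/W
Q = ΔT/ΣR = (21.1 °C − 2.18 °C)/0.03461 = 547 W

Q = 547 W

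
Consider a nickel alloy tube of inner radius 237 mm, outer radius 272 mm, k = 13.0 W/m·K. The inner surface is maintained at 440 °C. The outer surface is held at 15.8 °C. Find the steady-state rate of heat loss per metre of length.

Q' = 2πk·ΔT/ln(r₂/r₁) = 2π × 13.0 × 424.2 / ln(0.272/0.237) = 2.52×10^5 W/m

Q' = 2.52×10^5 W/m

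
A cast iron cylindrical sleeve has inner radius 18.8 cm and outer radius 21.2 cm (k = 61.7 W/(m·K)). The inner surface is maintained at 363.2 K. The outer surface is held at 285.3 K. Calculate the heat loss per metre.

Q' = 251 kW/m

Q' = 2πk·ΔT/ln(r₂/r₁) = 2π × 61.7 × 77.9 / ln(0.212/0.188) = 2.51×10^5 W/m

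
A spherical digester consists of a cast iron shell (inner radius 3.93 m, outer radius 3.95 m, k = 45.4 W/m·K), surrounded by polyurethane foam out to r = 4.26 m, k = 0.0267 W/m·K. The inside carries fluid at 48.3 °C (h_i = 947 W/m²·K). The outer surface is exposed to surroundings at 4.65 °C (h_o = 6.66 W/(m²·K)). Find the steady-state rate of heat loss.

Resistance network (inner→outer):
  R_conv,in = 1/(4πr²h) = 1/(4π·3.93²·947) = 5.441×10^-6 K/W
  R_cast iron = (1/3.93 − 1/3.95)/(4πk) = 0.001288/(4π·45.4) = 2.258×10^-6 K/W
  R_polyurethane foam = (1/3.95 − 1/4.26)/(4πk) = 0.01842/(4π·0.0267) = 0.05491 K/W
  R_conv,out = 1/(4πr²h) = 1/(4π·4.26²·6.66) = 6.584×10^-4 K/W
ΣR = 5.441×10^-6 + 2.258×10^-6 + 0.05491 + 6.584×10^-4 = 0.05558 K/W
Q = ΔT/ΣR = (48.3 °C − 4.65 °C)/0.05558 = 785 W

Q = 785 W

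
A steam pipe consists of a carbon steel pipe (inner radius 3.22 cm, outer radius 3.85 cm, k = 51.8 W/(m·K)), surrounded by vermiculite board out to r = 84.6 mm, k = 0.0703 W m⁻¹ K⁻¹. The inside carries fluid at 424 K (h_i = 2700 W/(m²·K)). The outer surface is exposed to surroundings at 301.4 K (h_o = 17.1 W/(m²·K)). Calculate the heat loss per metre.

Q' = 64.7 W/m

Treat each layer as a resistance in series:
  R'_conv,in = 1/(2πr h) = 1/(2π·0.0322·2700) = 0.001831 m·K/W
  R'_carbon steel = ln(0.0385/0.0322)/(2πk) = 0.1787/(2π·51.8) = 5.490×10^-4 m·K/W
  R'_vermiculite board = ln(0.0846/0.0385)/(2πk) = 0.7873/(2π·0.0703) = 1.782 m·K/W
  R'_conv,out = 1/(2πr h) = 1/(2π·0.0846·17.1) = 0.1100 m·K/W
ΣR = 0.001831 + 5.490×10^-4 + 1.782 + 0.1100 = 1.894 m·K/W
Q' = ΔT/ΣR = (424 K − 301.4 K)/1.894 = 64.7 W/m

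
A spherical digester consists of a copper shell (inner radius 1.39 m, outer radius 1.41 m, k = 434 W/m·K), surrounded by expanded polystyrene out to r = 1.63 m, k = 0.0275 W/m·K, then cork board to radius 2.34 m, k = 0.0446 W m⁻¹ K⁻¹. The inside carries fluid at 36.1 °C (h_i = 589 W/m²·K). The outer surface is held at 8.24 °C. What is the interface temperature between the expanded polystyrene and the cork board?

T = 23.4 °C

Resistance network (inner→outer):
  R_conv,in = 1/(4πr²h) = 1/(4π·1.39²·589) = 6.993×10^-5 K/W
  R_copper = (1/1.39 − 1/1.41)/(4πk) = 0.01020/(4π·434) = 1.871×10^-6 K/W
  R_expanded polystyrene = (1/1.41 − 1/1.63)/(4πk) = 0.09572/(4π·0.0275) = 0.2770 K/W
  R_cork board = (1/1.63 − 1/2.34)/(4πk) = 0.1861/(4π·0.0446) = 0.3321 K/W
ΣR = 6.993×10^-5 + 1.871×10^-6 + 0.2770 + 0.3321 = 0.6092 K/W
Q = ΔT/ΣR = (36.1 °C − 8.24 °C)/0.6092 = 45.73 W
From the inner boundary to the expanded polystyrene/cork board interface, ΣR_partial = 0.2771 K/W.
T_interface = T_in − Q·ΣR_partial = 36.1 °C − (45.73)(0.2771) = 23.4 °C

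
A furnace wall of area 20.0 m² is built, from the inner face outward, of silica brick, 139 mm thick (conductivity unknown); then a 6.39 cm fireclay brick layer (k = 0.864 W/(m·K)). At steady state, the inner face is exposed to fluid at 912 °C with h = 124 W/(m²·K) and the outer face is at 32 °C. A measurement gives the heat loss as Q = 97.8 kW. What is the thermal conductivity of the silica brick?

ΣR = ΔT/Q = |912 − 32|/97800 = 0.008998 K/W
Known resistances:
  R_conv,in = 1/(hA) = 1/(124·20.0) = 4.032×10^-4 K/W
  R_fireclay brick = L/(kA) = 0.0639/(0.864·20.0) = 0.003698 K/W
R_silica brick = ΣR − ΣR_known = 0.008998 − 0.004101 = 0.004897 K/W
L/(kA) = 0.004897 ⇒ k = 0.139/(0.004897·20.0) = 1.42 W/m·K

k = 1.42 W/m·K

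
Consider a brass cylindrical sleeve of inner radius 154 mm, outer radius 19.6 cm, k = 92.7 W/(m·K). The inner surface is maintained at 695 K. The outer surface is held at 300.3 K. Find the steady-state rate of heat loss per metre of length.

Q' = 953 kW/m

Q' = 2πk·ΔT/ln(r₂/r₁) = 2π × 92.7 × 394.7 / ln(0.196/0.154) = 9.53×10^5 W/m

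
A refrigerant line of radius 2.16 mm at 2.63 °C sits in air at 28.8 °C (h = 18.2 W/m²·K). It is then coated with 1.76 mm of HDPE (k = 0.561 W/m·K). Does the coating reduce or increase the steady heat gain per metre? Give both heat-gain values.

Critical radius for a cylinder: r_cr = k/h = 0.0308 m = 3.08 cm.
Outer radius after coating: r₂ = 0.00216 + 0.00176 = 0.00392 m.
Since r₁ < r_cr and r₂ ≤ r_cr, the coating moves toward the maximum at r_cr — heat gain rises.
Bare: R = 1/(2πr₁h) = 4.049 m·K/W; Q = 26.17/4.049 = 6.46 W/m.
Coated: R = R_cond + R_conv = 2.400 m·K/W; Q = 26.17/2.400 = 10.9 W/m.

increases: 6.46 → 10.9 W/m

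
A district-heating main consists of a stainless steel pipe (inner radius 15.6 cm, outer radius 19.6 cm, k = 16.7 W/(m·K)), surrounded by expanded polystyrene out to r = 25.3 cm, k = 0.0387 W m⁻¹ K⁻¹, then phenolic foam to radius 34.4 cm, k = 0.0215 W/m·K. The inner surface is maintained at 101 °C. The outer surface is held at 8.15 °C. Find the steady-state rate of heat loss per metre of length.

Resistance network (inner→outer):
  R'_stainless steel = ln(0.196/0.156)/(2πk) = 0.2283/(2π·16.7) = 0.002175 m·K/W
  R'_expanded polystyrene = ln(0.253/0.196)/(2πk) = 0.2553/(2π·0.0387) = 1.050 m·K/W
  R'_phenolic foam = ln(0.344/0.253)/(2πk) = 0.3073/(2π·0.0215) = 2.274 m·K/W
ΣR = 0.002175 + 1.050 + 2.274 = 3.326 m·K/W
Q' = ΔT/ΣR = (101 °C − 8.15 °C)/3.326 = 27.9 W/m

Q' = 27.9 W/m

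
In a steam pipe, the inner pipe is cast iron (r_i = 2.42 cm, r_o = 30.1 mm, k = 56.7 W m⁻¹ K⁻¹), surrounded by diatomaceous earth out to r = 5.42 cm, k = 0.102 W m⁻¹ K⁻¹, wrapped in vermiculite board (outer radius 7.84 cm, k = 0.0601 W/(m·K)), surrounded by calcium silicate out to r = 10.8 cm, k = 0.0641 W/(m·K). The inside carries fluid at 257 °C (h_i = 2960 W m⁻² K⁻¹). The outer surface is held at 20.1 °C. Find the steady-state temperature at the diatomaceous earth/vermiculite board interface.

Series thermal resistances, inner to outer:
  R'_conv,in = 1/(2πr h) = 1/(2π·0.0242·2960) = 0.002222 m·K/W
  R'_cast iron = ln(0.0301/0.0242)/(2πk) = 0.2182/(2π·56.7) = 6.124×10^-4 m·K/W
  R'_diatomaceous earth = ln(0.0542/0.0301)/(2πk) = 0.5882/(2π·0.102) = 0.9177 m·K/W
  R'_vermiculite board = ln(0.0784/0.0542)/(2πk) = 0.3691/(2π·0.0601) = 0.9776 m·K/W
  R'_calcium silicate = ln(0.108/0.0784)/(2πk) = 0.3203/(2π·0.0641) = 0.7953 m·K/W
ΣR = 0.002222 + 6.124×10^-4 + 0.9177 + 0.9776 + 0.7953 = 2.693 m·K/W
Q' = ΔT/ΣR = (257 °C − 20.1 °C)/2.693 = 87.97 W/m
From the inner boundary to the diatomaceous earth/vermiculite board interface, ΣR_partial = 0.9205 m·K/W.
T_interface = T_in − Q'·ΣR_partial = 257 °C − (87.97)(0.9205) = 176 °C

T = 176 °C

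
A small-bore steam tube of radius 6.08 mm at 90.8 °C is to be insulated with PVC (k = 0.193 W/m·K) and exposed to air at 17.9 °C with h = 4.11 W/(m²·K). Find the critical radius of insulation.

For a cylinder, r_cr = k_ins/h = 0.193/4.11 = 0.0470 m = 4.70 cm

r_cr = 4.70 cm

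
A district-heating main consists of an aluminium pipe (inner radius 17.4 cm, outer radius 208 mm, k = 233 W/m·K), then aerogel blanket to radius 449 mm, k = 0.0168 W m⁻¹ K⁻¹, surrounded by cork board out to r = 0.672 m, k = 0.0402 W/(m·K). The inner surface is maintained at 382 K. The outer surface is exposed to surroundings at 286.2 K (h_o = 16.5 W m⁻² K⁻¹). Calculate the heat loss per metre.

Resistance network (inner→outer):
  R'_aluminium = ln(0.208/0.174)/(2πk) = 0.1785/(2π·233) = 1.219×10^-4 m·K/W
  R'_aerogel blanket = ln(0.449/0.208)/(2πk) = 0.7695/(2π·0.0168) = 7.290 m·K/W
  R'_cork board = ln(0.672/0.449)/(2πk) = 0.4032/(2π·0.0402) = 1.596 m·K/W
  R'_conv,out = 1/(2πr h) = 1/(2π·0.672·16.5) = 0.01435 m·K/W
ΣR = 1.219×10^-4 + 7.290 + 1.596 + 0.01435 = 8.900 m·K/W
Q' = ΔT/ΣR = (382 K − 286.2 K)/8.900 = 10.8 W/m

Q' = 10.8 W/m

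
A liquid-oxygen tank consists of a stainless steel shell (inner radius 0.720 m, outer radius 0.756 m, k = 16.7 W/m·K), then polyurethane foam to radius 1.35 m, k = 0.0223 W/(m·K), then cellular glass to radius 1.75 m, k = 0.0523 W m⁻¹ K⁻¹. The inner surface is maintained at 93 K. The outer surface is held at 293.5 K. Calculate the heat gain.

Q = 85.9 W

Treat each layer as a resistance in series:
  R_stainless steel = (1/0.720 − 1/0.756)/(4πk) = 0.06614/(4π·16.7) = 3.152×10^-4 K/W
  R_polyurethane foam = (1/0.756 − 1/1.35)/(4πk) = 0.5820/(4π·0.0223) = 2.077 K/W
  R_cellular glass = (1/1.35 − 1/1.75)/(4πk) = 0.1693/(4π·0.0523) = 0.2576 K/W
ΣR = 3.152×10^-4 + 2.077 + 0.2576 = 2.335 K/W
Q = ΔT/ΣR = (93 K − 293.5 K)/2.335 = -85.9 W
(Negative Q ⇒ heat flows inward; heat gain = 85.9 W.)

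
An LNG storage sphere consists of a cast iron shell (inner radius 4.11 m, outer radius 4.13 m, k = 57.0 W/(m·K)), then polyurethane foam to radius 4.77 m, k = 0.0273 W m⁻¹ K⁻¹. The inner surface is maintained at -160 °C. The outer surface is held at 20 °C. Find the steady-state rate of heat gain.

Q = 1900 W

Series thermal resistances, inner to outer:
  R_cast iron = (1/4.11 − 1/4.13)/(4πk) = 0.001178/(4π·57.0) = 1.645×10^-6 K/W
  R_polyurethane foam = (1/4.13 − 1/4.77)/(4πk) = 0.03249/(4π·0.0273) = 0.09470 K/W
ΣR = 1.645×10^-6 + 0.09470 = 0.09470 K/W
Q = ΔT/ΣR = (-160 °C − 20 °C)/0.09470 = -1900 W
(Negative Q ⇒ heat flows inward; heat gain = 1900 W.)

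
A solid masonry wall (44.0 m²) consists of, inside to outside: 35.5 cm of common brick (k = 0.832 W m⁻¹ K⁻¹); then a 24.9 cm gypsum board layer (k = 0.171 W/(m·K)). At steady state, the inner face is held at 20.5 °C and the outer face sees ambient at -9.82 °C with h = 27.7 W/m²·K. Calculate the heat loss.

Q = 695 W

Series thermal resistances, inner to outer:
  R_common brick = L/(kA) = 0.355/(0.832·44.0) = 0.009697 K/W
  R_gypsum board = L/(kA) = 0.249/(0.171·44.0) = 0.03309 K/W
  R_conv,out = 1/(hA) = 1/(27.7·44.0) = 8.205×10^-4 K/W
ΣR = 0.009697 + 0.03309 + 8.205×10^-4 = 0.04361 K/W
Q = ΔT/ΣR = (20.5 °C − -9.82 °C)/0.04361 = 695 W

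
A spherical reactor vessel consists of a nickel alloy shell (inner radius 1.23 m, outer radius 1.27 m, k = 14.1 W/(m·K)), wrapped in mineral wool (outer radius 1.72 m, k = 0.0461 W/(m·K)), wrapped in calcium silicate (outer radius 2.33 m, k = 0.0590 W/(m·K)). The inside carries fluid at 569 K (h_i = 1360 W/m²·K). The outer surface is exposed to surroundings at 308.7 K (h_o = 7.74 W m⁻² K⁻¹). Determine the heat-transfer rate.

Series thermal resistances, inner to outer:
  R_conv,in = 1/(4πr²h) = 1/(4π·1.23²·1360) = 3.868×10^-5 K/W
  R_nickel alloy = (1/1.23 − 1/1.27)/(4πk) = 0.02561/(4π·14.1) = 1.445×10^-4 K/W
  R_mineral wool = (1/1.27 − 1/1.72)/(4πk) = 0.2060/(4π·0.0461) = 0.3556 K/W
  R_calcium silicate = (1/1.72 − 1/2.33)/(4πk) = 0.1522/(4π·0.0590) = 0.2053 K/W
  R_conv,out = 1/(4πr²h) = 1/(4π·2.33²·7.74) = 0.001894 K/W
ΣR = 3.868×10^-5 + 1.445×10^-4 + 0.3556 + 0.2053 + 0.001894 = 0.5630 K/W
Q = ΔT/ΣR = (569 K − 308.7 K)/0.5630 = 462 W

Q = 462 W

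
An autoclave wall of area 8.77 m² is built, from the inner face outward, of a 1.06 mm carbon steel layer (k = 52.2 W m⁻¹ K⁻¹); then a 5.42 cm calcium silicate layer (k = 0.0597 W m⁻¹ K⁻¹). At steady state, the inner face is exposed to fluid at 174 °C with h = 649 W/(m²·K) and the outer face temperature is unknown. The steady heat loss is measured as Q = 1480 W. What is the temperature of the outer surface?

T_out = 20.5 °C

Series resistances:
  R_conv,in = 1/(hA) = 1/(649·8.77) = 1.757×10^-4 K/W
  R_carbon steel = L/(kA) = 0.00106/(52.2·8.77) = 2.315×10^-6 K/W
  R_calcium silicate = L/(kA) = 0.0542/(0.0597·8.77) = 0.1035 K/W
ΣR = 0.1037 K/W
ΔT = Q·ΣR = 1480 × 0.1037 = 153.5 K
Heat flows outward, so T_out = T_in − ΔT = 174 − 153.5 = 20.5 °C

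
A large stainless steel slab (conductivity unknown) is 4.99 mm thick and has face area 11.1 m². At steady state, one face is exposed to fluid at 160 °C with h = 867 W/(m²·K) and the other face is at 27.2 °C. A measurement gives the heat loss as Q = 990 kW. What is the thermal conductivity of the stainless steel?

k = 14.9 W/m·K

ΣR = ΔT/Q = |160 − 27.2|/9.90×10^5 = 1.341×10^-4 K/W
Known resistances:
  R_conv,in = 1/(hA) = 1/(867·11.1) = 1.039×10^-4 K/W
R_stainless steel = ΣR − ΣR_known = 1.341×10^-4 − 1.039×10^-4 = 3.020×10^-5 K/W
L/(kA) = 3.020×10^-5 ⇒ k = 0.00499/(3.020×10^-5·11.1) = 14.9 W/m·K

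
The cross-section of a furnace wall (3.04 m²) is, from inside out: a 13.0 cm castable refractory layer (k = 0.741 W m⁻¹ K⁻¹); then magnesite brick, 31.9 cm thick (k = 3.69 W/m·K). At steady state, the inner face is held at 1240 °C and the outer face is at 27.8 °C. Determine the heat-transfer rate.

Resistance network (inner→outer):
  R_castable refractory = L/(kA) = 0.130/(0.741·3.04) = 0.05771 K/W
  R_magnesite brick = L/(kA) = 0.319/(3.69·3.04) = 0.02844 K/W
ΣR = 0.05771 + 0.02844 = 0.08615 K/W
Q = ΔT/ΣR = (1240 °C − 27.8 °C)/0.08615 = 14100 W

Q = 14.1 kW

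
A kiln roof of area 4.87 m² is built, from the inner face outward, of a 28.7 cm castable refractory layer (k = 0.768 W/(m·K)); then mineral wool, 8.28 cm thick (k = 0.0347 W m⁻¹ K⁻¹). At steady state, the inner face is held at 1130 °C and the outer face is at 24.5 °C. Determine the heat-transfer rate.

Series thermal resistances, inner to outer:
  R_castable refractory = L/(kA) = 0.287/(0.768·4.87) = 0.07673 K/W
  R_mineral wool = L/(kA) = 0.0828/(0.0347·4.87) = 0.4900 K/W
ΣR = 0.07673 + 0.4900 = 0.5667 K/W
Q = ΔT/ΣR = (1130 °C − 24.5 °C)/0.5667 = 1950 W

Q = 1950 W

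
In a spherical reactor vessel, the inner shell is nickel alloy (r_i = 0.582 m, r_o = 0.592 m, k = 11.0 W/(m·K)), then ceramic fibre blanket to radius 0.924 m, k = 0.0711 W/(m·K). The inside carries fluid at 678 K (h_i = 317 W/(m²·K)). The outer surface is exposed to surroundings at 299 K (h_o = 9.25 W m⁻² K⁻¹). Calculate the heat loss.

Treat each layer as a resistance in series:
  R_conv,in = 1/(4πr²h) = 1/(4π·0.582²·317) = 7.411×10^-4 K/W
  R_nickel alloy = (1/0.582 − 1/0.592)/(4πk) = 0.02902/(4π·11.0) = 2.100×10^-4 K/W
  R_ceramic fibre blanket = (1/0.592 − 1/0.924)/(4πk) = 0.6069/(4π·0.0711) = 0.6793 K/W
  R_conv,out = 1/(4πr²h) = 1/(4π·0.924²·9.25) = 0.01008 K/W
ΣR = 7.411×10^-4 + 2.100×10^-4 + 0.6793 + 0.01008 = 0.6903 K/W
Q = ΔT/ΣR = (678 K − 299 K)/0.6903 = 549 W

Q = 549 W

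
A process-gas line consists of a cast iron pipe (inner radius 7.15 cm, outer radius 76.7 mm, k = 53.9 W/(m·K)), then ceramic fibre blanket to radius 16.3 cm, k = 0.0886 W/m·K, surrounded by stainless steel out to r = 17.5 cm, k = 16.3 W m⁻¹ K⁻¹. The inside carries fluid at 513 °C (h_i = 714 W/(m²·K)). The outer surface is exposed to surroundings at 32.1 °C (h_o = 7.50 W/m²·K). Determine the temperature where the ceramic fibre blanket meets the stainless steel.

Resistance network (inner→outer):
  R'_conv,in = 1/(2πr h) = 1/(2π·0.0715·714) = 0.003118 m·K/W
  R'_cast iron = ln(0.0767/0.0715)/(2πk) = 0.07020/(2π·53.9) = 2.073×10^-4 m·K/W
  R'_ceramic fibre blanket = ln(0.163/0.0767)/(2πk) = 0.7538/(2π·0.0886) = 1.354 m·K/W
  R'_stainless steel = ln(0.175/0.163)/(2πk) = 0.07104/(2π·16.3) = 6.936×10^-4 m·K/W
  R'_conv,out = 1/(2πr h) = 1/(2π·0.175·7.50) = 0.1213 m·K/W
ΣR = 0.003118 + 2.073×10^-4 + 1.354 + 6.936×10^-4 + 0.1213 = 1.479 m·K/W
Q' = ΔT/ΣR = (513 °C − 32.1 °C)/1.479 = 325.2 W/m
From the inner boundary to the ceramic fibre blanket/stainless steel interface, ΣR_partial = 1.357 m·K/W.
T_interface = T_in − Q'·ΣR_partial = 513 °C − (325.2)(1.357) = 71.7 °C

T = 71.7 °C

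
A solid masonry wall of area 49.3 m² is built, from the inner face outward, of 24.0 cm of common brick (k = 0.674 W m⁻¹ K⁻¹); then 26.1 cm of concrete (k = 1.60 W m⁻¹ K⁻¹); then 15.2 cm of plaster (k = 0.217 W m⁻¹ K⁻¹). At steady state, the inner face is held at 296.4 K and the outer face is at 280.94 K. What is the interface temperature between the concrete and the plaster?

Resistance network (inner→outer):
  R_common brick = L/(kA) = 0.240/(0.674·49.3) = 0.007223 K/W
  R_concrete = L/(kA) = 0.261/(1.60·49.3) = 0.003309 K/W
  R_plaster = L/(kA) = 0.152/(0.217·49.3) = 0.01421 K/W
ΣR = 0.007223 + 0.003309 + 0.01421 = 0.02474 K/W
Q = ΔT/ΣR = (296.4 K − 280.94 K)/0.02474 = 624.9 W
From the inner boundary to the concrete/plaster interface, ΣR_partial = 0.01053 K/W.
T_interface = T_in − Q·ΣR_partial = 296.4 K − (624.9)(0.01053) = 289.8 K

T = 289.8 K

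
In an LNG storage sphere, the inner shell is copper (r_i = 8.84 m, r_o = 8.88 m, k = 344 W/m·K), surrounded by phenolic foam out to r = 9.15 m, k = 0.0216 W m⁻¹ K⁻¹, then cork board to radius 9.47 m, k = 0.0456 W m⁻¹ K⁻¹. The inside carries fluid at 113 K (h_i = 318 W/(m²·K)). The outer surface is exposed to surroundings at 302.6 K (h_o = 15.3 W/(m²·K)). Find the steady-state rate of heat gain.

Treat each layer as a resistance in series:
  R_conv,in = 1/(4πr²h) = 1/(4π·8.84²·318) = 3.202×10^-6 K/W
  R_copper = (1/8.84 − 1/8.88)/(4πk) = 5.096×10^-4/(4π·344) = 1.179×10^-7 K/W
  R_phenolic foam = (1/8.88 − 1/9.15)/(4πk) = 0.003323/(4π·0.0216) = 0.01224 K/W
  R_cork board = (1/9.15 − 1/9.47)/(4πk) = 0.003693/(4π·0.0456) = 0.006445 K/W
  R_conv,out = 1/(4πr²h) = 1/(4π·9.47²·15.3) = 5.800×10^-5 K/W
ΣR = 3.202×10^-6 + 1.179×10^-7 + 0.01224 + 0.006445 + 5.800×10^-5 = 0.01875 K/W
Q = ΔT/ΣR = (113 K − 302.6 K)/0.01875 = -10100 W
(Negative Q ⇒ heat flows inward; heat gain = 10100 W.)

Q = 10.1 kW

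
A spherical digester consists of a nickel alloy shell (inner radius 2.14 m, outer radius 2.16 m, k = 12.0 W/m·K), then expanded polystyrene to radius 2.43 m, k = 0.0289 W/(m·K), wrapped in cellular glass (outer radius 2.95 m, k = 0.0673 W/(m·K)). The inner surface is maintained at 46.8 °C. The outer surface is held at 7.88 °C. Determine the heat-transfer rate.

Q = 171 W

Resistance network (inner→outer):
  R_nickel alloy = (1/2.14 − 1/2.16)/(4πk) = 0.004327/(4π·12.0) = 2.869×10^-5 K/W
  R_expanded polystyrene = (1/2.16 − 1/2.43)/(4πk) = 0.05144/(4π·0.0289) = 0.1416 K/W
  R_cellular glass = (1/2.43 − 1/2.95)/(4πk) = 0.07254/(4π·0.0673) = 0.08577 K/W
ΣR = 2.869×10^-5 + 0.1416 + 0.08577 = 0.2274 K/W
Q = ΔT/ΣR = (46.8 °C − 7.88 °C)/0.2274 = 171 W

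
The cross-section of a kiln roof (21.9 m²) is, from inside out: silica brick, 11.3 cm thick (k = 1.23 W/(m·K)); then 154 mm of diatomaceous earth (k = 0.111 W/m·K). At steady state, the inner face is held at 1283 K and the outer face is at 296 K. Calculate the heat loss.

Q = 14.6 kW

Series thermal resistances, inner to outer:
  R_silica brick = L/(kA) = 0.113/(1.23·21.9) = 0.004195 K/W
  R_diatomaceous earth = L/(kA) = 0.154/(0.111·21.9) = 0.06335 K/W
ΣR = 0.004195 + 0.06335 = 0.06755 K/W
Q = ΔT/ΣR = (1283 K − 296 K)/0.06755 = 14600 W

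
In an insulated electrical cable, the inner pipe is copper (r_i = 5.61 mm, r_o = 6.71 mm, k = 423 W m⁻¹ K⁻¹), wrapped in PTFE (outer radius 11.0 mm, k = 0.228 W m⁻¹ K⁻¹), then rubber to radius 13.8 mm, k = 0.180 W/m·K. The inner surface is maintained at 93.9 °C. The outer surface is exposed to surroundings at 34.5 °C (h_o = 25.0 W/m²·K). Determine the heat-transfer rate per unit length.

Q' = 59.0 W/m

Treat each layer as a resistance in series:
  R'_copper = ln(0.00671/0.00561)/(2πk) = 0.1790/(2π·423) = 6.737×10^-5 m·K/W
  R'_PTFE = ln(0.0110/0.00671)/(2πk) = 0.4943/(2π·0.228) = 0.3450 m·K/W
  R'_rubber = ln(0.0138/0.0110)/(2πk) = 0.2268/(2π·0.180) = 0.2005 m·K/W
  R'_conv,out = 1/(2πr h) = 1/(2π·0.0138·25.0) = 0.4613 m·K/W
ΣR = 6.737×10^-5 + 0.3450 + 0.2005 + 0.4613 = 1.007 m·K/W
Q' = ΔT/ΣR = (93.9 °C − 34.5 °C)/1.007 = 59.0 W/m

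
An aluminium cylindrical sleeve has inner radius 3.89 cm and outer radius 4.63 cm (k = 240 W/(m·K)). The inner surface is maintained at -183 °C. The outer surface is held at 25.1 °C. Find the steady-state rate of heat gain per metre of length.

Q' = 1800 kW/m

Q' = 2πk·ΔT/ln(r₂/r₁) = 2π × 240 × 208.1 / ln(0.0463/0.0389) = 1.80×10^6 W/m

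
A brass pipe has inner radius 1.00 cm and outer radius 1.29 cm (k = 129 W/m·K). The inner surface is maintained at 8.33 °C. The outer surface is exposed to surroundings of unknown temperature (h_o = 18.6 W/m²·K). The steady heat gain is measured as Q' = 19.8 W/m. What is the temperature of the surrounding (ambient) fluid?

Series resistances:
  R'_brass = ln(0.0129/0.0100)/(2πk) = 0.2546/(2π·129) = 3.142×10^-4 m·K/W
  R'_conv,out = 1/(2πr h) = 1/(2π·0.0129·18.6) = 0.6633 m·K/W
ΣR = 0.6636 m·K/W
ΔT = Q'·ΣR = 19.8 × 0.6636 = 13.14 K
Heat flows inward, so T_out = T_in + ΔT = 8.33 + 13.14 = 21.5 °C

T_out = 21.5 °C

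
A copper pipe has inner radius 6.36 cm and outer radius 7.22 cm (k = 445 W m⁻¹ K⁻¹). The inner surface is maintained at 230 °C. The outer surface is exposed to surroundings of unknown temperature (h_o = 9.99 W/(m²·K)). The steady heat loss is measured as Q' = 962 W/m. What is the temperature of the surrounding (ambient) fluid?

T_out = 17.7 °C

Series resistances:
  R'_copper = ln(0.0722/0.0636)/(2πk) = 0.1268/(2π·445) = 4.536×10^-5 m·K/W
  R'_conv,out = 1/(2πr h) = 1/(2π·0.0722·9.99) = 0.2207 m·K/W
ΣR = 0.2207 m·K/W
ΔT = Q'·ΣR = 962 × 0.2207 = 212.3 K
Heat flows outward, so T_out = T_in − ΔT = 230 − 212.3 = 17.7 °C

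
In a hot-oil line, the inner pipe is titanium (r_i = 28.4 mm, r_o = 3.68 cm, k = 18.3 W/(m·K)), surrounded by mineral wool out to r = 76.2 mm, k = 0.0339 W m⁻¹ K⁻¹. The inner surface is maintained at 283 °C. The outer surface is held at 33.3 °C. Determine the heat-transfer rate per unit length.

Q' = 73.0 W/m

Resistance network (inner→outer):
  R'_titanium = ln(0.0368/0.0284)/(2πk) = 0.2591/(2π·18.3) = 0.002253 m·K/W
  R'_mineral wool = ln(0.0762/0.0368)/(2πk) = 0.7279/(2π·0.0339) = 3.417 m·K/W
ΣR = 0.002253 + 3.417 = 3.419 m·K/W
Q' = ΔT/ΣR = (283 °C − 33.3 °C)/3.419 = 73.0 W/m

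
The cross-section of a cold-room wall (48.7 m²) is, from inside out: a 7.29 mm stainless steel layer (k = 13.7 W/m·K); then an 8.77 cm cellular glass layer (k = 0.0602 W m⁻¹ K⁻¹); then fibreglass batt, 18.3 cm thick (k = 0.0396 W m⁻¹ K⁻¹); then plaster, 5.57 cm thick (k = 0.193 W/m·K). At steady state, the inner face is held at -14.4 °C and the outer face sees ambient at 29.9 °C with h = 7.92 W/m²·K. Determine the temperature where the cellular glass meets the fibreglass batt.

Series thermal resistances, inner to outer:
  R_stainless steel = L/(kA) = 0.00729/(13.7·48.7) = 1.093×10^-5 K/W
  R_cellular glass = L/(kA) = 0.0877/(0.0602·48.7) = 0.02991 K/W
  R_fibreglass batt = L/(kA) = 0.183/(0.0396·48.7) = 0.09489 K/W
  R_plaster = L/(kA) = 0.0557/(0.193·48.7) = 0.005926 K/W
  R_conv,out = 1/(hA) = 1/(7.92·48.7) = 0.002593 K/W
ΣR = 1.093×10^-5 + 0.02991 + 0.09489 + 0.005926 + 0.002593 = 0.1333 K/W
Q = ΔT/ΣR = (-14.4 °C − 29.9 °C)/0.1333 = -332.3 W
From the inner boundary to the cellular glass/fibreglass batt interface, ΣR_partial = 0.02992 K/W.
T_interface = T_in − Q·ΣR_partial = -14.4 °C − (-332.3)(0.02992) = -4.46 °C

T = -4.46 °C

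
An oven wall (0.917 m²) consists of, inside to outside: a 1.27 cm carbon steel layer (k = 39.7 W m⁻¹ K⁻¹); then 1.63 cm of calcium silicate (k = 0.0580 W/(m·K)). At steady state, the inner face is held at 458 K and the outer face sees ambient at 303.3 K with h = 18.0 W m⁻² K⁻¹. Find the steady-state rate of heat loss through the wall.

Series thermal resistances, inner to outer:
  R_carbon steel = L/(kA) = 0.0127/(39.7·0.917) = 3.489×10^-4 K/W
  R_calcium silicate = L/(kA) = 0.0163/(0.0580·0.917) = 0.3065 K/W
  R_conv,out = 1/(hA) = 1/(18.0·0.917) = 0.06058 K/W
ΣR = 3.489×10^-4 + 0.3065 + 0.06058 = 0.3674 K/W
Q = ΔT/ΣR = (458 K − 303.3 K)/0.3674 = 421 W

Q = 421 W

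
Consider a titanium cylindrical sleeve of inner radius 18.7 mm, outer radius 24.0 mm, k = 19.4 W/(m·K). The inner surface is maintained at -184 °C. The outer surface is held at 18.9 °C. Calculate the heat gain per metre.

Q' = 99100 W/m

Q' = 2πk·ΔT/ln(r₂/r₁) = 2π × 19.4 × 202.9 / ln(0.0240/0.0187) = 99100 W/m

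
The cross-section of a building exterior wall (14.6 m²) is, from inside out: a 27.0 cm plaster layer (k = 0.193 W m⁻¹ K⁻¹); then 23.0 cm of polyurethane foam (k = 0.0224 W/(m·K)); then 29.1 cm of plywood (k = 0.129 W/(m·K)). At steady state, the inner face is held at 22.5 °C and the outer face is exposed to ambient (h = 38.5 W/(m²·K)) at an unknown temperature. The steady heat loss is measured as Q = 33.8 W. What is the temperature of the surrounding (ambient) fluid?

T_out = -9.79 °C

Series resistances:
  R_plaster = L/(kA) = 0.270/(0.193·14.6) = 0.09582 K/W
  R_polyurethane foam = L/(kA) = 0.230/(0.0224·14.6) = 0.7033 K/W
  R_plywood = L/(kA) = 0.291/(0.129·14.6) = 0.1545 K/W
  R_conv,out = 1/(hA) = 1/(38.5·14.6) = 0.001779 K/W
ΣR = 0.9554 K/W
ΔT = Q·ΣR = 33.8 × 0.9554 = 32.29 K
Heat flows outward, so T_out = T_in − ΔT = 22.5 − 32.29 = -9.79 °C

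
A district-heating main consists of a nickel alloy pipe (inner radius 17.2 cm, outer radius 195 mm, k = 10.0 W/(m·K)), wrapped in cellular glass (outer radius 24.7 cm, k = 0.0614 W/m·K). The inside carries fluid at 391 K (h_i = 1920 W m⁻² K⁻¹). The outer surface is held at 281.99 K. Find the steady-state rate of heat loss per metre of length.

Series thermal resistances, inner to outer:
  R'_conv,in = 1/(2πr h) = 1/(2π·0.172·1920) = 4.819×10^-4 m·K/W
  R'_nickel alloy = ln(0.195/0.172)/(2πk) = 0.1255/(2π·10.0) = 0.001997 m·K/W
  R'_cellular glass = ln(0.247/0.195)/(2πk) = 0.2364/(2π·0.0614) = 0.6127 m·K/W
ΣR = 4.819×10^-4 + 0.001997 + 0.6127 = 0.6152 m·K/W
Q' = ΔT/ΣR = (391 K − 281.99 K)/0.6152 = 177 W/m

Q' = 177 W/m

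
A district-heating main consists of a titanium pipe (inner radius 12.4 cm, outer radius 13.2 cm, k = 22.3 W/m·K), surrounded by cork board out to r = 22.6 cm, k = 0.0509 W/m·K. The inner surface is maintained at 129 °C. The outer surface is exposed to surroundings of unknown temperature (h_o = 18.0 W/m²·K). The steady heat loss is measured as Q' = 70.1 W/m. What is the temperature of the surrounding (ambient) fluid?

Series resistances:
  R'_titanium = ln(0.132/0.124)/(2πk) = 0.06252/(2π·22.3) = 4.462×10^-4 m·K/W
  R'_cork board = ln(0.226/0.132)/(2πk) = 0.5377/(2π·0.0509) = 1.681 m·K/W
  R'_conv,out = 1/(2πr h) = 1/(2π·0.226·18.0) = 0.03912 m·K/W
ΣR = 1.721 m·K/W
ΔT = Q'·ΣR = 70.1 × 1.721 = 120.6 K
Heat flows outward, so T_out = T_in − ΔT = 129 − 120.6 = 8.4 °C

T_out = 8.4 °C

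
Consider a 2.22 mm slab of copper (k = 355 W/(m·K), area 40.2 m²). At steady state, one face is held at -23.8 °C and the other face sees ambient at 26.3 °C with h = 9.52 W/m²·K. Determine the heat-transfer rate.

Treat each layer as a resistance in series:
  R_copper = L/(kA) = 0.00222/(355·40.2) = 1.556×10^-7 K/W
  R_conv,out = 1/(hA) = 1/(9.52·40.2) = 0.002613 K/W
ΣR = 1.556×10^-7 + 0.002613 = 0.002613 K/W
Q = ΔT/ΣR = (-23.8 °C − 26.3 °C)/0.002613 = -19200 W
(Negative Q ⇒ heat flows inward; heat gain = 19200 W.)

Q = 19.2 kW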